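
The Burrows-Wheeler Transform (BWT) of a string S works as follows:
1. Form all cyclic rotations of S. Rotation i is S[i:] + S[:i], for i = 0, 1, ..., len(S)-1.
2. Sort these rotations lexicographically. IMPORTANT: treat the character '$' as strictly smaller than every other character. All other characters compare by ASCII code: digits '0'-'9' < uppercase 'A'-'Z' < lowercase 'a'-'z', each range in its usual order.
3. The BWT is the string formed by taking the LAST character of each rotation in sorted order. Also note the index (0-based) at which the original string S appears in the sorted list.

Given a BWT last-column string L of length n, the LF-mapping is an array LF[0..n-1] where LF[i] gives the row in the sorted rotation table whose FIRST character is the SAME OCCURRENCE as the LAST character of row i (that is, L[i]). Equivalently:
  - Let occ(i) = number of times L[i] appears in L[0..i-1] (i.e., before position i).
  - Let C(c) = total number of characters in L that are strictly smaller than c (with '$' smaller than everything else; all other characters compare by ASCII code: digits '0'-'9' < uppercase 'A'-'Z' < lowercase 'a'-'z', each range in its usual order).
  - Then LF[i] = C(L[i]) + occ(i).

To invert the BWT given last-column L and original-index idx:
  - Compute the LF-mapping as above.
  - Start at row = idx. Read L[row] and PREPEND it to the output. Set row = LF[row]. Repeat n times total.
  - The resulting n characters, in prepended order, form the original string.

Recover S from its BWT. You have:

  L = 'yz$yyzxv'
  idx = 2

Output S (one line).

LF mapping: 3 6 0 4 5 7 2 1
Walk LF starting at row 2, prepending L[row]:
  step 1: row=2, L[2]='$', prepend. Next row=LF[2]=0
  step 2: row=0, L[0]='y', prepend. Next row=LF[0]=3
  step 3: row=3, L[3]='y', prepend. Next row=LF[3]=4
  step 4: row=4, L[4]='y', prepend. Next row=LF[4]=5
  step 5: row=5, L[5]='z', prepend. Next row=LF[5]=7
  step 6: row=7, L[7]='v', prepend. Next row=LF[7]=1
  step 7: row=1, L[1]='z', prepend. Next row=LF[1]=6
  step 8: row=6, L[6]='x', prepend. Next row=LF[6]=2
Reversed output: xzvzyyy$

Answer: xzvzyyy$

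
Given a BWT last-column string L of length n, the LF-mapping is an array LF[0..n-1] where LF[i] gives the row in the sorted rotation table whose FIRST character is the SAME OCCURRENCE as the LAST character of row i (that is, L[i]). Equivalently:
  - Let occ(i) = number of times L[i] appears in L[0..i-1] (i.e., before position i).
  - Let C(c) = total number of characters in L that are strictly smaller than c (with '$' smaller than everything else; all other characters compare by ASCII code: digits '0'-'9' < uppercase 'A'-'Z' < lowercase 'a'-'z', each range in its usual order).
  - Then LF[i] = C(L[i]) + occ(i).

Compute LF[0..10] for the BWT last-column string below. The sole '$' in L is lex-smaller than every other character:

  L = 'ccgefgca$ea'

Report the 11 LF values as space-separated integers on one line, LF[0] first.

Char counts: '$':1, 'a':2, 'c':3, 'e':2, 'f':1, 'g':2
C (first-col start): C('$')=0, C('a')=1, C('c')=3, C('e')=6, C('f')=8, C('g')=9
L[0]='c': occ=0, LF[0]=C('c')+0=3+0=3
L[1]='c': occ=1, LF[1]=C('c')+1=3+1=4
L[2]='g': occ=0, LF[2]=C('g')+0=9+0=9
L[3]='e': occ=0, LF[3]=C('e')+0=6+0=6
L[4]='f': occ=0, LF[4]=C('f')+0=8+0=8
L[5]='g': occ=1, LF[5]=C('g')+1=9+1=10
L[6]='c': occ=2, LF[6]=C('c')+2=3+2=5
L[7]='a': occ=0, LF[7]=C('a')+0=1+0=1
L[8]='$': occ=0, LF[8]=C('$')+0=0+0=0
L[9]='e': occ=1, LF[9]=C('e')+1=6+1=7
L[10]='a': occ=1, LF[10]=C('a')+1=1+1=2

Answer: 3 4 9 6 8 10 5 1 0 7 2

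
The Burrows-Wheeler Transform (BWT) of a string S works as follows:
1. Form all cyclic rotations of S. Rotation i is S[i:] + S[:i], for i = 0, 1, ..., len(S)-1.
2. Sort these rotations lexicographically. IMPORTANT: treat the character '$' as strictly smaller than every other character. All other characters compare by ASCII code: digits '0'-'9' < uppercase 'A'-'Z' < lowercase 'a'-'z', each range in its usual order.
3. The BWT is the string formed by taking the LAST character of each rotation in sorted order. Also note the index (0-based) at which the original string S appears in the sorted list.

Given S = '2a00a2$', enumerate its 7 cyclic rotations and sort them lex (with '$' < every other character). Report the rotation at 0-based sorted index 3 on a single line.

All 7 rotations (rotation i = S[i:]+S[:i]):
  rot[0] = 2a00a2$
  rot[1] = a00a2$2
  rot[2] = 00a2$2a
  rot[3] = 0a2$2a0
  rot[4] = a2$2a00
  rot[5] = 2$2a00a
  rot[6] = $2a00a2
Sorted (with $ < everything):
  sorted[0] = $2a00a2
  sorted[1] = 00a2$2a
  sorted[2] = 0a2$2a0
  sorted[3] = 2$2a00a
  sorted[4] = 2a00a2$
  sorted[5] = a00a2$2
  sorted[6] = a2$2a00
sorted[3] = 2$2a00a

Answer: 2$2a00a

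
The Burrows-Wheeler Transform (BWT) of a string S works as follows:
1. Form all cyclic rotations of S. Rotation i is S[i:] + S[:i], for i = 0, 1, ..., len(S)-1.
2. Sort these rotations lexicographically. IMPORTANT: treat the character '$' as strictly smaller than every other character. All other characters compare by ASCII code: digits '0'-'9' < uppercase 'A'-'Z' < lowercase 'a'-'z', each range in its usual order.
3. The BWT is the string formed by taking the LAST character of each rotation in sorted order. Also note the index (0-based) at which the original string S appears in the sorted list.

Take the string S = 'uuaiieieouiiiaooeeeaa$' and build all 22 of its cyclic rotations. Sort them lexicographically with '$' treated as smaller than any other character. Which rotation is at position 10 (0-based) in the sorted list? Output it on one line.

Answer: iaooeeeaa$uuaiieieouii

Derivation:
All 22 rotations (rotation i = S[i:]+S[:i]):
  rot[0] = uuaiieieouiiiaooeeeaa$
  rot[1] = uaiieieouiiiaooeeeaa$u
  rot[2] = aiieieouiiiaooeeeaa$uu
  rot[3] = iieieouiiiaooeeeaa$uua
  rot[4] = ieieouiiiaooeeeaa$uuai
  rot[5] = eieouiiiaooeeeaa$uuaii
  rot[6] = ieouiiiaooeeeaa$uuaiie
  rot[7] = eouiiiaooeeeaa$uuaiiei
  rot[8] = ouiiiaooeeeaa$uuaiieie
  rot[9] = uiiiaooeeeaa$uuaiieieo
  rot[10] = iiiaooeeeaa$uuaiieieou
  rot[11] = iiaooeeeaa$uuaiieieoui
  rot[12] = iaooeeeaa$uuaiieieouii
  rot[13] = aooeeeaa$uuaiieieouiii
  rot[14] = ooeeeaa$uuaiieieouiiia
  rot[15] = oeeeaa$uuaiieieouiiiao
  rot[16] = eeeaa$uuaiieieouiiiaoo
  rot[17] = eeaa$uuaiieieouiiiaooe
  rot[18] = eaa$uuaiieieouiiiaooee
  rot[19] = aa$uuaiieieouiiiaooeee
  rot[20] = a$uuaiieieouiiiaooeeea
  rot[21] = $uuaiieieouiiiaooeeeaa
Sorted (with $ < everything):
  sorted[0] = $uuaiieieouiiiaooeeeaa
  sorted[1] = a$uuaiieieouiiiaooeeea
  sorted[2] = aa$uuaiieieouiiiaooeee
  sorted[3] = aiieieouiiiaooeeeaa$uu
  sorted[4] = aooeeeaa$uuaiieieouiii
  sorted[5] = eaa$uuaiieieouiiiaooee
  sorted[6] = eeaa$uuaiieieouiiiaooe
  sorted[7] = eeeaa$uuaiieieouiiiaoo
  sorted[8] = eieouiiiaooeeeaa$uuaii
  sorted[9] = eouiiiaooeeeaa$uuaiiei
  sorted[10] = iaooeeeaa$uuaiieieouii
  sorted[11] = ieieouiiiaooeeeaa$uuai
  sorted[12] = ieouiiiaooeeeaa$uuaiie
  sorted[13] = iiaooeeeaa$uuaiieieoui
  sorted[14] = iieieouiiiaooeeeaa$uua
  sorted[15] = iiiaooeeeaa$uuaiieieou
  sorted[16] = oeeeaa$uuaiieieouiiiao
  sorted[17] = ooeeeaa$uuaiieieouiiia
  sorted[18] = ouiiiaooeeeaa$uuaiieie
  sorted[19] = uaiieieouiiiaooeeeaa$u
  sorted[20] = uiiiaooeeeaa$uuaiieieo
  sorted[21] = uuaiieieouiiiaooeeeaa$
sorted[10] = iaooeeeaa$uuaiieieouii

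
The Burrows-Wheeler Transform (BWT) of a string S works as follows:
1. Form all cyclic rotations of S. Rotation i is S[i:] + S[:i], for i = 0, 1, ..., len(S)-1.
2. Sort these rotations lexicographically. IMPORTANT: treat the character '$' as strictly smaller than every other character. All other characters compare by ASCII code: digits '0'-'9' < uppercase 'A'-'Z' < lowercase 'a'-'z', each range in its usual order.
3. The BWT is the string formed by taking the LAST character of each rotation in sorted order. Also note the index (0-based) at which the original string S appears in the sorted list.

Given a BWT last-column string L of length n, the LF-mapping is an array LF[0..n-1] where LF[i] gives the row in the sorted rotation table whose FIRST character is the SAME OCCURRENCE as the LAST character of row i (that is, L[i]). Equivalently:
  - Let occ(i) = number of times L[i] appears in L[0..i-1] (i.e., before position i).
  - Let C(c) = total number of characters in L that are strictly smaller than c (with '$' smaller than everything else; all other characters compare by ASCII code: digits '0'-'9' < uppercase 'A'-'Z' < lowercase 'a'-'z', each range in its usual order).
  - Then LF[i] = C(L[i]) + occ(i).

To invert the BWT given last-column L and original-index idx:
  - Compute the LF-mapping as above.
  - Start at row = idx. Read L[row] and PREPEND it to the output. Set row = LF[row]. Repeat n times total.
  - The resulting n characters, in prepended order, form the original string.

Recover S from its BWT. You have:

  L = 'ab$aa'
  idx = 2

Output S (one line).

LF mapping: 1 4 0 2 3
Walk LF starting at row 2, prepending L[row]:
  step 1: row=2, L[2]='$', prepend. Next row=LF[2]=0
  step 2: row=0, L[0]='a', prepend. Next row=LF[0]=1
  step 3: row=1, L[1]='b', prepend. Next row=LF[1]=4
  step 4: row=4, L[4]='a', prepend. Next row=LF[4]=3
  step 5: row=3, L[3]='a', prepend. Next row=LF[3]=2
Reversed output: aaba$

Answer: aaba$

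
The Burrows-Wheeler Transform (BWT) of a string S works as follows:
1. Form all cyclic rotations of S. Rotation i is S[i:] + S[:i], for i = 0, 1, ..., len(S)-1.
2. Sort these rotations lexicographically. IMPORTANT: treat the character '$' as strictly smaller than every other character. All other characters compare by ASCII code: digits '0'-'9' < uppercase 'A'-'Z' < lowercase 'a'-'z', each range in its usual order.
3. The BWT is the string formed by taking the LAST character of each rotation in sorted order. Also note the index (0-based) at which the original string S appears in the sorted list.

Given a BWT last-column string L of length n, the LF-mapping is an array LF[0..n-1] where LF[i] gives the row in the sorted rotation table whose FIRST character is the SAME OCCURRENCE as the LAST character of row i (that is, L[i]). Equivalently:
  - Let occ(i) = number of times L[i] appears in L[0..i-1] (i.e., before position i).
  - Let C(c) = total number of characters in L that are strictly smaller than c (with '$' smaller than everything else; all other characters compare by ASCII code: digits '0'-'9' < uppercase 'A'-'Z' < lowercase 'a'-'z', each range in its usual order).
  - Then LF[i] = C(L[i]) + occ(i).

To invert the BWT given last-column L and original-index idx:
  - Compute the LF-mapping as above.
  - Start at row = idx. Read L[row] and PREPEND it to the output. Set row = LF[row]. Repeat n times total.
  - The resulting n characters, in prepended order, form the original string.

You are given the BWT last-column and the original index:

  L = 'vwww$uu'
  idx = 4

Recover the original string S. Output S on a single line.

Answer: wuwuwv$

Derivation:
LF mapping: 3 4 5 6 0 1 2
Walk LF starting at row 4, prepending L[row]:
  step 1: row=4, L[4]='$', prepend. Next row=LF[4]=0
  step 2: row=0, L[0]='v', prepend. Next row=LF[0]=3
  step 3: row=3, L[3]='w', prepend. Next row=LF[3]=6
  step 4: row=6, L[6]='u', prepend. Next row=LF[6]=2
  step 5: row=2, L[2]='w', prepend. Next row=LF[2]=5
  step 6: row=5, L[5]='u', prepend. Next row=LF[5]=1
  step 7: row=1, L[1]='w', prepend. Next row=LF[1]=4
Reversed output: wuwuwv$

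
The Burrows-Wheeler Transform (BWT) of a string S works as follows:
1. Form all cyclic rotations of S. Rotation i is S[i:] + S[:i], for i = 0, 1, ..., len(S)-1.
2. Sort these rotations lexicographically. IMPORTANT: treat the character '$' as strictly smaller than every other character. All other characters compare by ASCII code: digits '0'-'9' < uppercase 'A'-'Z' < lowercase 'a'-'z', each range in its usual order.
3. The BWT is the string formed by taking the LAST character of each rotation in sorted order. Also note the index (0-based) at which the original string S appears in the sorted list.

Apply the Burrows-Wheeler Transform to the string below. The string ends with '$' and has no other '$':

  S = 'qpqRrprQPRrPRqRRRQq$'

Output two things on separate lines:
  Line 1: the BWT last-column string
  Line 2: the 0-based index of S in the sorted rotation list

All 20 rotations (rotation i = S[i:]+S[:i]):
  rot[0] = qpqRrprQPRrPRqRRRQq$
  rot[1] = pqRrprQPRrPRqRRRQq$q
  rot[2] = qRrprQPRrPRqRRRQq$qp
  rot[3] = RrprQPRrPRqRRRQq$qpq
  rot[4] = rprQPRrPRqRRRQq$qpqR
  rot[5] = prQPRrPRqRRRQq$qpqRr
  rot[6] = rQPRrPRqRRRQq$qpqRrp
  rot[7] = QPRrPRqRRRQq$qpqRrpr
  rot[8] = PRrPRqRRRQq$qpqRrprQ
  rot[9] = RrPRqRRRQq$qpqRrprQP
  rot[10] = rPRqRRRQq$qpqRrprQPR
  rot[11] = PRqRRRQq$qpqRrprQPRr
  rot[12] = RqRRRQq$qpqRrprQPRrP
  rot[13] = qRRRQq$qpqRrprQPRrPR
  rot[14] = RRRQq$qpqRrprQPRrPRq
  rot[15] = RRQq$qpqRrprQPRrPRqR
  rot[16] = RQq$qpqRrprQPRrPRqRR
  rot[17] = Qq$qpqRrprQPRrPRqRRR
  rot[18] = q$qpqRrprQPRrPRqRRRQ
  rot[19] = $qpqRrprQPRrPRqRRRQq
Sorted (with $ < everything):
  sorted[0] = $qpqRrprQPRrPRqRRRQq  (last char: 'q')
  sorted[1] = PRqRRRQq$qpqRrprQPRr  (last char: 'r')
  sorted[2] = PRrPRqRRRQq$qpqRrprQ  (last char: 'Q')
  sorted[3] = QPRrPRqRRRQq$qpqRrpr  (last char: 'r')
  sorted[4] = Qq$qpqRrprQPRrPRqRRR  (last char: 'R')
  sorted[5] = RQq$qpqRrprQPRrPRqRR  (last char: 'R')
  sorted[6] = RRQq$qpqRrprQPRrPRqR  (last char: 'R')
  sorted[7] = RRRQq$qpqRrprQPRrPRq  (last char: 'q')
  sorted[8] = RqRRRQq$qpqRrprQPRrP  (last char: 'P')
  sorted[9] = RrPRqRRRQq$qpqRrprQP  (last char: 'P')
  sorted[10] = RrprQPRrPRqRRRQq$qpq  (last char: 'q')
  sorted[11] = pqRrprQPRrPRqRRRQq$q  (last char: 'q')
  sorted[12] = prQPRrPRqRRRQq$qpqRr  (last char: 'r')
  sorted[13] = q$qpqRrprQPRrPRqRRRQ  (last char: 'Q')
  sorted[14] = qRRRQq$qpqRrprQPRrPR  (last char: 'R')
  sorted[15] = qRrprQPRrPRqRRRQq$qp  (last char: 'p')
  sorted[16] = qpqRrprQPRrPRqRRRQq$  (last char: '$')
  sorted[17] = rPRqRRRQq$qpqRrprQPR  (last char: 'R')
  sorted[18] = rQPRrPRqRRRQq$qpqRrp  (last char: 'p')
  sorted[19] = rprQPRrPRqRRRQq$qpqR  (last char: 'R')
Last column: qrQrRRRqPPqqrQRp$RpR
Original string S is at sorted index 16

Answer: qrQrRRRqPPqqrQRp$RpR
16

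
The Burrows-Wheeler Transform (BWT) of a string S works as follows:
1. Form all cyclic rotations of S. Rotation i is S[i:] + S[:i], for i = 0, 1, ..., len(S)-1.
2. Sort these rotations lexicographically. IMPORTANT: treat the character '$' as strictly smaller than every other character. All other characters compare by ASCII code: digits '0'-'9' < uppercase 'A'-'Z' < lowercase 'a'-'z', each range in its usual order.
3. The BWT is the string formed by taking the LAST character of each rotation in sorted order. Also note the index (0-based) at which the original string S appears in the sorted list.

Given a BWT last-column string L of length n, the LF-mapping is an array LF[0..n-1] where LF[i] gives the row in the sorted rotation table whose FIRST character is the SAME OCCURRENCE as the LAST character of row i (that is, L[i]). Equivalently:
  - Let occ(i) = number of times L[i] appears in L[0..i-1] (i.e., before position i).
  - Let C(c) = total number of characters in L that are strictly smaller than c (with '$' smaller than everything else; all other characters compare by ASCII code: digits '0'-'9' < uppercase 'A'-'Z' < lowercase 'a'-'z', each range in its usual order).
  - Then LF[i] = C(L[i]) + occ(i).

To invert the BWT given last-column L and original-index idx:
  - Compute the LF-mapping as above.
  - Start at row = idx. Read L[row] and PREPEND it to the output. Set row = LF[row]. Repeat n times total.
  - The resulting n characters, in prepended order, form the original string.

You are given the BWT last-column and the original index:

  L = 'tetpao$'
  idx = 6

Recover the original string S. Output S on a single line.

LF mapping: 5 2 6 4 1 3 0
Walk LF starting at row 6, prepending L[row]:
  step 1: row=6, L[6]='$', prepend. Next row=LF[6]=0
  step 2: row=0, L[0]='t', prepend. Next row=LF[0]=5
  step 3: row=5, L[5]='o', prepend. Next row=LF[5]=3
  step 4: row=3, L[3]='p', prepend. Next row=LF[3]=4
  step 5: row=4, L[4]='a', prepend. Next row=LF[4]=1
  step 6: row=1, L[1]='e', prepend. Next row=LF[1]=2
  step 7: row=2, L[2]='t', prepend. Next row=LF[2]=6
Reversed output: teapot$

Answer: teapot$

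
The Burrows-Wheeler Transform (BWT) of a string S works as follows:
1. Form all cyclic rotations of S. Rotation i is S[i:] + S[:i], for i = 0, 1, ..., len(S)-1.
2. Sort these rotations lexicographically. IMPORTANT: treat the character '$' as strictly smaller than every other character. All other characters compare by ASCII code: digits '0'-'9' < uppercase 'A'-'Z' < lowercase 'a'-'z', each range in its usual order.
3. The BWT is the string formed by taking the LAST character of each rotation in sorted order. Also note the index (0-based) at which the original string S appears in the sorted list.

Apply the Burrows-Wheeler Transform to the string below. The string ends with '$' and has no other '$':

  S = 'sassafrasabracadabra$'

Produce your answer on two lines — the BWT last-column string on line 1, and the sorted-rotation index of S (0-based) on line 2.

All 21 rotations (rotation i = S[i:]+S[:i]):
  rot[0] = sassafrasabracadabra$
  rot[1] = assafrasabracadabra$s
  rot[2] = ssafrasabracadabra$sa
  rot[3] = safrasabracadabra$sas
  rot[4] = afrasabracadabra$sass
  rot[5] = frasabracadabra$sassa
  rot[6] = rasabracadabra$sassaf
  rot[7] = asabracadabra$sassafr
  rot[8] = sabracadabra$sassafra
  rot[9] = abracadabra$sassafras
  rot[10] = bracadabra$sassafrasa
  rot[11] = racadabra$sassafrasab
  rot[12] = acadabra$sassafrasabr
  rot[13] = cadabra$sassafrasabra
  rot[14] = adabra$sassafrasabrac
  rot[15] = dabra$sassafrasabraca
  rot[16] = abra$sassafrasabracad
  rot[17] = bra$sassafrasabracada
  rot[18] = ra$sassafrasabracadab
  rot[19] = a$sassafrasabracadabr
  rot[20] = $sassafrasabracadabra
Sorted (with $ < everything):
  sorted[0] = $sassafrasabracadabra  (last char: 'a')
  sorted[1] = a$sassafrasabracadabr  (last char: 'r')
  sorted[2] = abra$sassafrasabracad  (last char: 'd')
  sorted[3] = abracadabra$sassafras  (last char: 's')
  sorted[4] = acadabra$sassafrasabr  (last char: 'r')
  sorted[5] = adabra$sassafrasabrac  (last char: 'c')
  sorted[6] = afrasabracadabra$sass  (last char: 's')
  sorted[7] = asabracadabra$sassafr  (last char: 'r')
  sorted[8] = assafrasabracadabra$s  (last char: 's')
  sorted[9] = bra$sassafrasabracada  (last char: 'a')
  sorted[10] = bracadabra$sassafrasa  (last char: 'a')
  sorted[11] = cadabra$sassafrasabra  (last char: 'a')
  sorted[12] = dabra$sassafrasabraca  (last char: 'a')
  sorted[13] = frasabracadabra$sassa  (last char: 'a')
  sorted[14] = ra$sassafrasabracadab  (last char: 'b')
  sorted[15] = racadabra$sassafrasab  (last char: 'b')
  sorted[16] = rasabracadabra$sassaf  (last char: 'f')
  sorted[17] = sabracadabra$sassafra  (last char: 'a')
  sorted[18] = safrasabracadabra$sas  (last char: 's')
  sorted[19] = sassafrasabracadabra$  (last char: '$')
  sorted[20] = ssafrasabracadabra$sa  (last char: 'a')
Last column: ardsrcsrsaaaaabbfas$a
Original string S is at sorted index 19

Answer: ardsrcsrsaaaaabbfas$a
19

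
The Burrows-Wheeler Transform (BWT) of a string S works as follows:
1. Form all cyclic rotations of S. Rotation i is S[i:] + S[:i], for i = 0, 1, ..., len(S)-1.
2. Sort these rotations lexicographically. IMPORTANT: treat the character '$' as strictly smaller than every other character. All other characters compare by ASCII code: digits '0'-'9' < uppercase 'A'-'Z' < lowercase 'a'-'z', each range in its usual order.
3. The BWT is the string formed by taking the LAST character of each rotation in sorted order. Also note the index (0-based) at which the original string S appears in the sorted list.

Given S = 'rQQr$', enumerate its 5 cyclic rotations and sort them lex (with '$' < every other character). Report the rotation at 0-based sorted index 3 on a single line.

All 5 rotations (rotation i = S[i:]+S[:i]):
  rot[0] = rQQr$
  rot[1] = QQr$r
  rot[2] = Qr$rQ
  rot[3] = r$rQQ
  rot[4] = $rQQr
Sorted (with $ < everything):
  sorted[0] = $rQQr
  sorted[1] = QQr$r
  sorted[2] = Qr$rQ
  sorted[3] = r$rQQ
  sorted[4] = rQQr$
sorted[3] = r$rQQ

Answer: r$rQQ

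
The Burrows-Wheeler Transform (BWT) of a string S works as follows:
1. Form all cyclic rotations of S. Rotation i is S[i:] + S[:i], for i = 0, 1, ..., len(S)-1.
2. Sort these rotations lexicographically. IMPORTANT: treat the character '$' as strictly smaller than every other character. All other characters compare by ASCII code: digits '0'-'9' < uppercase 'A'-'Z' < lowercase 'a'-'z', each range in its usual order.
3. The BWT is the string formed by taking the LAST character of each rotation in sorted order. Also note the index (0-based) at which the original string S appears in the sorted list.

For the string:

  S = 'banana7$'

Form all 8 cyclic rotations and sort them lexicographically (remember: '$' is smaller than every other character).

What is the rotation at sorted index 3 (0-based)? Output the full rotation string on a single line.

Answer: ana7$ban

Derivation:
All 8 rotations (rotation i = S[i:]+S[:i]):
  rot[0] = banana7$
  rot[1] = anana7$b
  rot[2] = nana7$ba
  rot[3] = ana7$ban
  rot[4] = na7$bana
  rot[5] = a7$banan
  rot[6] = 7$banana
  rot[7] = $banana7
Sorted (with $ < everything):
  sorted[0] = $banana7
  sorted[1] = 7$banana
  sorted[2] = a7$banan
  sorted[3] = ana7$ban
  sorted[4] = anana7$b
  sorted[5] = banana7$
  sorted[6] = na7$bana
  sorted[7] = nana7$ba
sorted[3] = ana7$ban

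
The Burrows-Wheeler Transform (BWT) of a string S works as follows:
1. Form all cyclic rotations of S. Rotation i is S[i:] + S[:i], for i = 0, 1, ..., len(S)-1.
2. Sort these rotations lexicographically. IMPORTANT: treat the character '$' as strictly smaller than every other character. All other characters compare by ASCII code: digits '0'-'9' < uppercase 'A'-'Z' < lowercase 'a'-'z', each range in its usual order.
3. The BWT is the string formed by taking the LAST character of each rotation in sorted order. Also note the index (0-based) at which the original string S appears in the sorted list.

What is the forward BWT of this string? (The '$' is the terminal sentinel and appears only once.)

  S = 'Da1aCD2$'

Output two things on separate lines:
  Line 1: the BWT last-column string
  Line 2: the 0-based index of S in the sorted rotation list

Answer: 2aDaC$D1
5

Derivation:
All 8 rotations (rotation i = S[i:]+S[:i]):
  rot[0] = Da1aCD2$
  rot[1] = a1aCD2$D
  rot[2] = 1aCD2$Da
  rot[3] = aCD2$Da1
  rot[4] = CD2$Da1a
  rot[5] = D2$Da1aC
  rot[6] = 2$Da1aCD
  rot[7] = $Da1aCD2
Sorted (with $ < everything):
  sorted[0] = $Da1aCD2  (last char: '2')
  sorted[1] = 1aCD2$Da  (last char: 'a')
  sorted[2] = 2$Da1aCD  (last char: 'D')
  sorted[3] = CD2$Da1a  (last char: 'a')
  sorted[4] = D2$Da1aC  (last char: 'C')
  sorted[5] = Da1aCD2$  (last char: '$')
  sorted[6] = a1aCD2$D  (last char: 'D')
  sorted[7] = aCD2$Da1  (last char: '1')
Last column: 2aDaC$D1
Original string S is at sorted index 5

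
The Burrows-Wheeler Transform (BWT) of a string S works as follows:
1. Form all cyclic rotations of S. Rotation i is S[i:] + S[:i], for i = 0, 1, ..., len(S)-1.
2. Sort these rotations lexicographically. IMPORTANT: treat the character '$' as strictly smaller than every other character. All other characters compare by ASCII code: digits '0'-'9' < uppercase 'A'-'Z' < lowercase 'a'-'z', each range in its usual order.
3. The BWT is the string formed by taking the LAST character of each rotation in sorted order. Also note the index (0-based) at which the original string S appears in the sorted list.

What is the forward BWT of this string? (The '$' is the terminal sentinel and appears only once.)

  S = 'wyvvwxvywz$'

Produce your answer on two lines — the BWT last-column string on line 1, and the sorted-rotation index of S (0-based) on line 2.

Answer: zyvxv$ywwvw
5

Derivation:
All 11 rotations (rotation i = S[i:]+S[:i]):
  rot[0] = wyvvwxvywz$
  rot[1] = yvvwxvywz$w
  rot[2] = vvwxvywz$wy
  rot[3] = vwxvywz$wyv
  rot[4] = wxvywz$wyvv
  rot[5] = xvywz$wyvvw
  rot[6] = vywz$wyvvwx
  rot[7] = ywz$wyvvwxv
  rot[8] = wz$wyvvwxvy
  rot[9] = z$wyvvwxvyw
  rot[10] = $wyvvwxvywz
Sorted (with $ < everything):
  sorted[0] = $wyvvwxvywz  (last char: 'z')
  sorted[1] = vvwxvywz$wy  (last char: 'y')
  sorted[2] = vwxvywz$wyv  (last char: 'v')
  sorted[3] = vywz$wyvvwx  (last char: 'x')
  sorted[4] = wxvywz$wyvv  (last char: 'v')
  sorted[5] = wyvvwxvywz$  (last char: '$')
  sorted[6] = wz$wyvvwxvy  (last char: 'y')
  sorted[7] = xvywz$wyvvw  (last char: 'w')
  sorted[8] = yvvwxvywz$w  (last char: 'w')
  sorted[9] = ywz$wyvvwxv  (last char: 'v')
  sorted[10] = z$wyvvwxvyw  (last char: 'w')
Last column: zyvxv$ywwvw
Original string S is at sorted index 5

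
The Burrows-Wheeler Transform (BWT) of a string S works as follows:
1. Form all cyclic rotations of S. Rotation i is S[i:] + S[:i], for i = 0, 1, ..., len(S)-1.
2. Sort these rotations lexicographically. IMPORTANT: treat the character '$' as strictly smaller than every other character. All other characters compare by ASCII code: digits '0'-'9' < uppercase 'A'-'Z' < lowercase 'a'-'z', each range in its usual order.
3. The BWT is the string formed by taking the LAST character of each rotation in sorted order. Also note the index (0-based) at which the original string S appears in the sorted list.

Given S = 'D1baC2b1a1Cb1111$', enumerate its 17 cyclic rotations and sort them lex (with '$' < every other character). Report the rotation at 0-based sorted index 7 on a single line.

Answer: 1baC2b1a1Cb1111$D

Derivation:
All 17 rotations (rotation i = S[i:]+S[:i]):
  rot[0] = D1baC2b1a1Cb1111$
  rot[1] = 1baC2b1a1Cb1111$D
  rot[2] = baC2b1a1Cb1111$D1
  rot[3] = aC2b1a1Cb1111$D1b
  rot[4] = C2b1a1Cb1111$D1ba
  rot[5] = 2b1a1Cb1111$D1baC
  rot[6] = b1a1Cb1111$D1baC2
  rot[7] = 1a1Cb1111$D1baC2b
  rot[8] = a1Cb1111$D1baC2b1
  rot[9] = 1Cb1111$D1baC2b1a
  rot[10] = Cb1111$D1baC2b1a1
  rot[11] = b1111$D1baC2b1a1C
  rot[12] = 1111$D1baC2b1a1Cb
  rot[13] = 111$D1baC2b1a1Cb1
  rot[14] = 11$D1baC2b1a1Cb11
  rot[15] = 1$D1baC2b1a1Cb111
  rot[16] = $D1baC2b1a1Cb1111
Sorted (with $ < everything):
  sorted[0] = $D1baC2b1a1Cb1111
  sorted[1] = 1$D1baC2b1a1Cb111
  sorted[2] = 11$D1baC2b1a1Cb11
  sorted[3] = 111$D1baC2b1a1Cb1
  sorted[4] = 1111$D1baC2b1a1Cb
  sorted[5] = 1Cb1111$D1baC2b1a
  sorted[6] = 1a1Cb1111$D1baC2b
  sorted[7] = 1baC2b1a1Cb1111$D
  sorted[8] = 2b1a1Cb1111$D1baC
  sorted[9] = C2b1a1Cb1111$D1ba
  sorted[10] = Cb1111$D1baC2b1a1
  sorted[11] = D1baC2b1a1Cb1111$
  sorted[12] = a1Cb1111$D1baC2b1
  sorted[13] = aC2b1a1Cb1111$D1b
  sorted[14] = b1111$D1baC2b1a1C
  sorted[15] = b1a1Cb1111$D1baC2
  sorted[16] = baC2b1a1Cb1111$D1
sorted[7] = 1baC2b1a1Cb1111$D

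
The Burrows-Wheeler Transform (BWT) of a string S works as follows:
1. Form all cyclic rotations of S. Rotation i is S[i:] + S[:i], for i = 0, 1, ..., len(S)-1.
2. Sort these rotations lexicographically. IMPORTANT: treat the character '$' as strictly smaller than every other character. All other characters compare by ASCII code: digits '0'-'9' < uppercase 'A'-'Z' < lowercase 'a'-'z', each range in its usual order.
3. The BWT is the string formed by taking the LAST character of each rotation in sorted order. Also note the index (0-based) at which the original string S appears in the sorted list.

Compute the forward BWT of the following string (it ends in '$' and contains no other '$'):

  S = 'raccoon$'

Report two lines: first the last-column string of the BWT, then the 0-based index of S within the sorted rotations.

Answer: nracooc$
7

Derivation:
All 8 rotations (rotation i = S[i:]+S[:i]):
  rot[0] = raccoon$
  rot[1] = accoon$r
  rot[2] = ccoon$ra
  rot[3] = coon$rac
  rot[4] = oon$racc
  rot[5] = on$racco
  rot[6] = n$raccoo
  rot[7] = $raccoon
Sorted (with $ < everything):
  sorted[0] = $raccoon  (last char: 'n')
  sorted[1] = accoon$r  (last char: 'r')
  sorted[2] = ccoon$ra  (last char: 'a')
  sorted[3] = coon$rac  (last char: 'c')
  sorted[4] = n$raccoo  (last char: 'o')
  sorted[5] = on$racco  (last char: 'o')
  sorted[6] = oon$racc  (last char: 'c')
  sorted[7] = raccoon$  (last char: '$')
Last column: nracooc$
Original string S is at sorted index 7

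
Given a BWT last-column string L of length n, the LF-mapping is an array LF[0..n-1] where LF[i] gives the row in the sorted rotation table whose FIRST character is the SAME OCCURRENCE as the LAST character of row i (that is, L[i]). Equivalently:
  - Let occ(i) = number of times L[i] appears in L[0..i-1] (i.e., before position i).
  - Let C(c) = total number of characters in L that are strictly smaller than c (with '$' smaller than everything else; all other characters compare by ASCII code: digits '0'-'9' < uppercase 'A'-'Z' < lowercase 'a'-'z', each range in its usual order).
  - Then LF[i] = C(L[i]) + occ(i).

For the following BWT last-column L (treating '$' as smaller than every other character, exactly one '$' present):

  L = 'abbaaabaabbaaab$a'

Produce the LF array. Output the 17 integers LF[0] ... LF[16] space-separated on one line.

Char counts: '$':1, 'a':10, 'b':6
C (first-col start): C('$')=0, C('a')=1, C('b')=11
L[0]='a': occ=0, LF[0]=C('a')+0=1+0=1
L[1]='b': occ=0, LF[1]=C('b')+0=11+0=11
L[2]='b': occ=1, LF[2]=C('b')+1=11+1=12
L[3]='a': occ=1, LF[3]=C('a')+1=1+1=2
L[4]='a': occ=2, LF[4]=C('a')+2=1+2=3
L[5]='a': occ=3, LF[5]=C('a')+3=1+3=4
L[6]='b': occ=2, LF[6]=C('b')+2=11+2=13
L[7]='a': occ=4, LF[7]=C('a')+4=1+4=5
L[8]='a': occ=5, LF[8]=C('a')+5=1+5=6
L[9]='b': occ=3, LF[9]=C('b')+3=11+3=14
L[10]='b': occ=4, LF[10]=C('b')+4=11+4=15
L[11]='a': occ=6, LF[11]=C('a')+6=1+6=7
L[12]='a': occ=7, LF[12]=C('a')+7=1+7=8
L[13]='a': occ=8, LF[13]=C('a')+8=1+8=9
L[14]='b': occ=5, LF[14]=C('b')+5=11+5=16
L[15]='$': occ=0, LF[15]=C('$')+0=0+0=0
L[16]='a': occ=9, LF[16]=C('a')+9=1+9=10

Answer: 1 11 12 2 3 4 13 5 6 14 15 7 8 9 16 0 10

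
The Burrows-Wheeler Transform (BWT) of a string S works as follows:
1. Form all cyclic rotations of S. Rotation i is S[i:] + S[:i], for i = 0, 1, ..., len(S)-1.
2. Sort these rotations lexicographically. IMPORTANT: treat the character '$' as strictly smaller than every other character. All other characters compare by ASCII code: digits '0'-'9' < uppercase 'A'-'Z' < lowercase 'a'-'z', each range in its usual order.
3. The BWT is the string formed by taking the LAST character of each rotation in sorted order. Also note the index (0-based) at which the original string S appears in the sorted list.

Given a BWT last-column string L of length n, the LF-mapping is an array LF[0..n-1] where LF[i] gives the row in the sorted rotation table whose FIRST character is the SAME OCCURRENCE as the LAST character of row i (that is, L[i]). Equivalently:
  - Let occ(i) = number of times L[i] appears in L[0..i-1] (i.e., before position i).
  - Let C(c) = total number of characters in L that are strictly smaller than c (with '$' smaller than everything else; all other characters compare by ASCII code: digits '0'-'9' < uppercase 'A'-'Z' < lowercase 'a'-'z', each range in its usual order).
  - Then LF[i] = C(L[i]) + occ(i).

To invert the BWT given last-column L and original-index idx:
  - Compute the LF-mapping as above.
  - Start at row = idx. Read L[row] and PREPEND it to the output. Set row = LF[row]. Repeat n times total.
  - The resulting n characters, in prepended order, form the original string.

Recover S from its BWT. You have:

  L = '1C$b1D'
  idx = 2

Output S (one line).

LF mapping: 1 3 0 5 2 4
Walk LF starting at row 2, prepending L[row]:
  step 1: row=2, L[2]='$', prepend. Next row=LF[2]=0
  step 2: row=0, L[0]='1', prepend. Next row=LF[0]=1
  step 3: row=1, L[1]='C', prepend. Next row=LF[1]=3
  step 4: row=3, L[3]='b', prepend. Next row=LF[3]=5
  step 5: row=5, L[5]='D', prepend. Next row=LF[5]=4
  step 6: row=4, L[4]='1', prepend. Next row=LF[4]=2
Reversed output: 1DbC1$

Answer: 1DbC1$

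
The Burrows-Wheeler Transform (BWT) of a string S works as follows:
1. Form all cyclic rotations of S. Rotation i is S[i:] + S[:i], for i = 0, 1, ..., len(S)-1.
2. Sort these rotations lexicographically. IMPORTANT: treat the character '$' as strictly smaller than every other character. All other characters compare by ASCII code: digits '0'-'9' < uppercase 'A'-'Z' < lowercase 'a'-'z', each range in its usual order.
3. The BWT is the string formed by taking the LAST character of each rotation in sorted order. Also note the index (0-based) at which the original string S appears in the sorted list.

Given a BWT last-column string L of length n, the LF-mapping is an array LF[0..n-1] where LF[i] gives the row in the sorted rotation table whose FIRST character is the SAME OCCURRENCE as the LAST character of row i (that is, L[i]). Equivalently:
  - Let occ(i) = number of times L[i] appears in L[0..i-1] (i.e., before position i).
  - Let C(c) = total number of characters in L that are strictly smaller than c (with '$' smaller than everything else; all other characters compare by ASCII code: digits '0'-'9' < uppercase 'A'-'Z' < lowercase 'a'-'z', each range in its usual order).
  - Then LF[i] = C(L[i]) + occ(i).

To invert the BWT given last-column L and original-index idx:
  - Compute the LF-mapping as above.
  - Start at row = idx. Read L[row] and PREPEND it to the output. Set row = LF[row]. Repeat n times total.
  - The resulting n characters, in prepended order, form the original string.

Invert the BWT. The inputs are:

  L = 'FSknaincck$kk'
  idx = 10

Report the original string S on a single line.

LF mapping: 1 2 7 11 3 6 12 4 5 8 0 9 10
Walk LF starting at row 10, prepending L[row]:
  step 1: row=10, L[10]='$', prepend. Next row=LF[10]=0
  step 2: row=0, L[0]='F', prepend. Next row=LF[0]=1
  step 3: row=1, L[1]='S', prepend. Next row=LF[1]=2
  step 4: row=2, L[2]='k', prepend. Next row=LF[2]=7
  step 5: row=7, L[7]='c', prepend. Next row=LF[7]=4
  step 6: row=4, L[4]='a', prepend. Next row=LF[4]=3
  step 7: row=3, L[3]='n', prepend. Next row=LF[3]=11
  step 8: row=11, L[11]='k', prepend. Next row=LF[11]=9
  step 9: row=9, L[9]='k', prepend. Next row=LF[9]=8
  step 10: row=8, L[8]='c', prepend. Next row=LF[8]=5
  step 11: row=5, L[5]='i', prepend. Next row=LF[5]=6
  step 12: row=6, L[6]='n', prepend. Next row=LF[6]=12
  step 13: row=12, L[12]='k', prepend. Next row=LF[12]=10
Reversed output: knickknackSF$

Answer: knickknackSF$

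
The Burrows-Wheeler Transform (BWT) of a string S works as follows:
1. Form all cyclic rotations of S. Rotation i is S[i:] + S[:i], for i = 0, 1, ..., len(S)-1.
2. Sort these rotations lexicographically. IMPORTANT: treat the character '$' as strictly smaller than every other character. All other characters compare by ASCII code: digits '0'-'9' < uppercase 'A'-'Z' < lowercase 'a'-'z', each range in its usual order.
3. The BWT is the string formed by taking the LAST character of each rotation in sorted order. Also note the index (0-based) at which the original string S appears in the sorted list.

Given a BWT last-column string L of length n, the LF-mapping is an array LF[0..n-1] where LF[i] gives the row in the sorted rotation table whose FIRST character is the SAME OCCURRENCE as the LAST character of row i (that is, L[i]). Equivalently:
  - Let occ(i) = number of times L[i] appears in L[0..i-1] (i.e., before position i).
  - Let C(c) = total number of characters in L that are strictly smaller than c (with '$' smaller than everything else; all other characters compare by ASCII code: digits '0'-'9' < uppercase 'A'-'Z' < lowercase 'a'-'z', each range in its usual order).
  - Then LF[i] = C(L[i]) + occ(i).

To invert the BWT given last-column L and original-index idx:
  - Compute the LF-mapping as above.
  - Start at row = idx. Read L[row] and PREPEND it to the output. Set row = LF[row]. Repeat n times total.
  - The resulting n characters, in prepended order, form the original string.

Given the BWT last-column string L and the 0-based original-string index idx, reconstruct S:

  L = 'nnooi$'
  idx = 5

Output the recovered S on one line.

Answer: onion$

Derivation:
LF mapping: 2 3 4 5 1 0
Walk LF starting at row 5, prepending L[row]:
  step 1: row=5, L[5]='$', prepend. Next row=LF[5]=0
  step 2: row=0, L[0]='n', prepend. Next row=LF[0]=2
  step 3: row=2, L[2]='o', prepend. Next row=LF[2]=4
  step 4: row=4, L[4]='i', prepend. Next row=LF[4]=1
  step 5: row=1, L[1]='n', prepend. Next row=LF[1]=3
  step 6: row=3, L[3]='o', prepend. Next row=LF[3]=5
Reversed output: onion$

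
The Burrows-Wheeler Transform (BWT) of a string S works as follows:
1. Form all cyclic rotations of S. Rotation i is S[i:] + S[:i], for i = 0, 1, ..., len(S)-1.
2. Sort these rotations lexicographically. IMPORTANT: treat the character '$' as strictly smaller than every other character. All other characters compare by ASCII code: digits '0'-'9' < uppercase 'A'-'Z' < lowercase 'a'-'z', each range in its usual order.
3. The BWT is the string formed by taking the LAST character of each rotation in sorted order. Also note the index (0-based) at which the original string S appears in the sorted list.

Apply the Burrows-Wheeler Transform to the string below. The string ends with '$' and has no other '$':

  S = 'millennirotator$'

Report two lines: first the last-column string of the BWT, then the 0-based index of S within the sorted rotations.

Answer: rtlmnli$netroioa
7

Derivation:
All 16 rotations (rotation i = S[i:]+S[:i]):
  rot[0] = millennirotator$
  rot[1] = illennirotator$m
  rot[2] = llennirotator$mi
  rot[3] = lennirotator$mil
  rot[4] = ennirotator$mill
  rot[5] = nnirotator$mille
  rot[6] = nirotator$millen
  rot[7] = irotator$millenn
  rot[8] = rotator$millenni
  rot[9] = otator$millennir
  rot[10] = tator$millenniro
  rot[11] = ator$millennirot
  rot[12] = tor$millennirota
  rot[13] = or$millennirotat
  rot[14] = r$millennirotato
  rot[15] = $millennirotator
Sorted (with $ < everything):
  sorted[0] = $millennirotator  (last char: 'r')
  sorted[1] = ator$millennirot  (last char: 't')
  sorted[2] = ennirotator$mill  (last char: 'l')
  sorted[3] = illennirotator$m  (last char: 'm')
  sorted[4] = irotator$millenn  (last char: 'n')
  sorted[5] = lennirotator$mil  (last char: 'l')
  sorted[6] = llennirotator$mi  (last char: 'i')
  sorted[7] = millennirotator$  (last char: '$')
  sorted[8] = nirotator$millen  (last char: 'n')
  sorted[9] = nnirotator$mille  (last char: 'e')
  sorted[10] = or$millennirotat  (last char: 't')
  sorted[11] = otator$millennir  (last char: 'r')
  sorted[12] = r$millennirotato  (last char: 'o')
  sorted[13] = rotator$millenni  (last char: 'i')
  sorted[14] = tator$millenniro  (last char: 'o')
  sorted[15] = tor$millennirota  (last char: 'a')
Last column: rtlmnli$netroioa
Original string S is at sorted index 7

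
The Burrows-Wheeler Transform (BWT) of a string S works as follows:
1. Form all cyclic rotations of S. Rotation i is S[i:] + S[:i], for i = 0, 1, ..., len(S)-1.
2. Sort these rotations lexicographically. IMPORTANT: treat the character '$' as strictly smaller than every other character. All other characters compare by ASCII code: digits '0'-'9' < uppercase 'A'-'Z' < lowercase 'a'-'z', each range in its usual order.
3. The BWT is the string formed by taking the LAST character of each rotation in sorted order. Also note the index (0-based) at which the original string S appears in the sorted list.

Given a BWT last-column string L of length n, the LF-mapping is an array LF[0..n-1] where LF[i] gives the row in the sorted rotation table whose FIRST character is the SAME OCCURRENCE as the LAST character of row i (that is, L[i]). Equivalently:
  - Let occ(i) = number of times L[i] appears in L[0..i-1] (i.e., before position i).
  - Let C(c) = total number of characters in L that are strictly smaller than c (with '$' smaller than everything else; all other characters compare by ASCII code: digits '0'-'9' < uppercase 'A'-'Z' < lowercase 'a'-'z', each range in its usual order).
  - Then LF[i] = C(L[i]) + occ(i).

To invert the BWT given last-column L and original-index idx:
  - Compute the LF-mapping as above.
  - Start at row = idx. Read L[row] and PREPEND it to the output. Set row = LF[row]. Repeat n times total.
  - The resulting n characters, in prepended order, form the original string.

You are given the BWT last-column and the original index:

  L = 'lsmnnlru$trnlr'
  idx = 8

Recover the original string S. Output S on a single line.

Answer: rnmlnltrrunsl$

Derivation:
LF mapping: 1 11 4 5 6 2 8 13 0 12 9 7 3 10
Walk LF starting at row 8, prepending L[row]:
  step 1: row=8, L[8]='$', prepend. Next row=LF[8]=0
  step 2: row=0, L[0]='l', prepend. Next row=LF[0]=1
  step 3: row=1, L[1]='s', prepend. Next row=LF[1]=11
  step 4: row=11, L[11]='n', prepend. Next row=LF[11]=7
  step 5: row=7, L[7]='u', prepend. Next row=LF[7]=13
  step 6: row=13, L[13]='r', prepend. Next row=LF[13]=10
  step 7: row=10, L[10]='r', prepend. Next row=LF[10]=9
  step 8: row=9, L[9]='t', prepend. Next row=LF[9]=12
  step 9: row=12, L[12]='l', prepend. Next row=LF[12]=3
  step 10: row=3, L[3]='n', prepend. Next row=LF[3]=5
  step 11: row=5, L[5]='l', prepend. Next row=LF[5]=2
  step 12: row=2, L[2]='m', prepend. Next row=LF[2]=4
  step 13: row=4, L[4]='n', prepend. Next row=LF[4]=6
  step 14: row=6, L[6]='r', prepend. Next row=LF[6]=8
Reversed output: rnmlnltrrunsl$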